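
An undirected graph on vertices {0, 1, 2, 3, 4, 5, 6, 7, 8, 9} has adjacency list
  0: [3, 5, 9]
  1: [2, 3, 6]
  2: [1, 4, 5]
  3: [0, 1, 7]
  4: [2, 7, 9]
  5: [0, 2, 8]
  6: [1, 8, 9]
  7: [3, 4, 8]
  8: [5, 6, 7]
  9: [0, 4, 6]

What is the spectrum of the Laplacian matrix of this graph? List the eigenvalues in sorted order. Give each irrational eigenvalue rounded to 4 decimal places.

With the vertex order [0, 1, 2, 3, 4, 5, 6, 7, 8, 9], the degrees are [3, 3, 3, 3, 3, 3, 3, 3, 3, 3], giving D = diag(3, 3, 3, 3, 3, 3, 3, 3, 3, 3) and L = D - A. L is symmetric positive semidefinite, so every eigenvalue is real and nonnegative. The single zero eigenvalue shows the graph is connected. There is one zero in the spectrum, matching the 1 component.

[0, 2, 2, 2, 2, 2, 5, 5, 5, 5]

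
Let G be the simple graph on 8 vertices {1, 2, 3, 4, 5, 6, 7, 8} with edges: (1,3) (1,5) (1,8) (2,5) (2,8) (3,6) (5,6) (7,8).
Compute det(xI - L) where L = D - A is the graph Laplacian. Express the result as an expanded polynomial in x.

x^8 - 16x^7 + 100x^6 - 310x^5 + 496x^4 - 380x^3 + 105x^2

Each diagonal entry of L is the vertex degree and each off-diagonal entry is -1 where an edge is present, 0 otherwise; in the order [1, 2, 3, 4, 5, 6, 7, 8] the diagonal is [3, 2, 2, 0, 3, 2, 1, 3]. Computing det(xI - L) by cofactor expansion (or equivalently via sum-over-permutations) gives x^8 - 16x^7 + 100x^6 - 310x^5 + 496x^4 - 380x^3 + 105x^2. Since p(0) = det(-L) = 0, x divides p(x). The largest eigenvalue, 5.1642, is at most the vertex count 8.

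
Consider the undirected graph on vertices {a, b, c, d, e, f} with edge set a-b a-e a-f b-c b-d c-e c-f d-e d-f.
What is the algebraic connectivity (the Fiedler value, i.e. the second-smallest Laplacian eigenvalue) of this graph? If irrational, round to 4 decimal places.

3

With the vertex order [a, b, c, d, e, f], the degrees are [3, 3, 3, 3, 3, 3], giving D = diag(3, 3, 3, 3, 3, 3) and L = D - A. The sorted Laplacian eigenvalues are [0, 3, 3, 3, 3, 6]; the algebraic connectivity is the second entry, 3.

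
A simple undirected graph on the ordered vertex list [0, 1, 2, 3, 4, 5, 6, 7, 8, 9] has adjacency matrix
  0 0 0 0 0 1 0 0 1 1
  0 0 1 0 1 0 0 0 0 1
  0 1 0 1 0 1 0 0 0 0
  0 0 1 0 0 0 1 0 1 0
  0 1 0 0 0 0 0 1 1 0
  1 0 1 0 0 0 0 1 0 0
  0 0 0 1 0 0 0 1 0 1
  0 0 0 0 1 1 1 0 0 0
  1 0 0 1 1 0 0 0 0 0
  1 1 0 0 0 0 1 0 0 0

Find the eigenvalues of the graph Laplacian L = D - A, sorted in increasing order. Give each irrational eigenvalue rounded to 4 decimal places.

[0, 2, 2, 2, 2, 2, 5, 5, 5, 5]

Reading degrees in the order [0, 1, 2, 3, 4, 5, 6, 7, 8, 9] gives [3, 3, 3, 3, 3, 3, 3, 3, 3, 3]; set D = diag(3, 3, 3, 3, 3, 3, 3, 3, 3, 3) and form L = D - A. Diagonalising L (or applying a numerical eigensolver to the 10x10 matrix) gives the spectrum above.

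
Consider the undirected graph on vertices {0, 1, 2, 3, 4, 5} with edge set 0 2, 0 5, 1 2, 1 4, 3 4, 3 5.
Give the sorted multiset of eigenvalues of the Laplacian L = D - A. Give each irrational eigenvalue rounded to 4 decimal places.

[0, 1, 1, 3, 3, 4]

Reading degrees in the order [0, 1, 2, 3, 4, 5] gives [2, 2, 2, 2, 2, 2]; set D = diag(2, 2, 2, 2, 2, 2) and form L = D - A. L is symmetric positive semidefinite, so every eigenvalue is real and nonnegative. The single zero eigenvalue shows the graph is connected. There is one zero in the spectrum, matching the 1 component. By the matrix-tree theorem the graph has (1/6) * product of the nonzero eigenvalues = 6 spanning trees.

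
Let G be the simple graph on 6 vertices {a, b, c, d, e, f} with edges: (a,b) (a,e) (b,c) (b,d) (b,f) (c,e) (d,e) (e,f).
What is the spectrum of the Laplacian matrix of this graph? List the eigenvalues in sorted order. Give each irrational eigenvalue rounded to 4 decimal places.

[0, 2, 2, 2, 4, 6]

Each diagonal entry of L is the vertex degree and each off-diagonal entry is -1 where an edge is present, 0 otherwise; in the order [a, b, c, d, e, f] the diagonal is [2, 4, 2, 2, 4, 2]. Since every row of L sums to 0, the all-ones vector is in the kernel and 0 is an eigenvalue. The single zero eigenvalue shows the graph is connected. There is one zero in the spectrum, matching the 1 component. By the matrix-tree theorem the graph has (1/6) * product of the nonzero eigenvalues = 32 spanning trees.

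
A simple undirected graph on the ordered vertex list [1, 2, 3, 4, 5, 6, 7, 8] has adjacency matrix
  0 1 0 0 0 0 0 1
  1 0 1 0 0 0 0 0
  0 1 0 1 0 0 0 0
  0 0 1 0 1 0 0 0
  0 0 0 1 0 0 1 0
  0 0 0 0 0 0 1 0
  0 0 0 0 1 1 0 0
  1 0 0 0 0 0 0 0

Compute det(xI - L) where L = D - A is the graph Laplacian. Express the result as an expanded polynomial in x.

x^8 - 14x^7 + 78x^6 - 220x^5 + 330x^4 - 252x^3 + 84x^2 - 8x

With the vertex order [1, 2, 3, 4, 5, 6, 7, 8], the degrees are [2, 2, 2, 2, 2, 1, 2, 1], giving D = diag(2, 2, 2, 2, 2, 1, 2, 1) and L = D - A. Computing det(xI - L) by cofactor expansion (or equivalently via sum-over-permutations) gives x^8 - 14x^7 + 78x^6 - 220x^5 + 330x^4 - 252x^3 + 84x^2 - 8x. Since p(0) = det(-L) = 0, x divides p(x). The eigenvalues sum to 14, which equals trace(L) = 2|E|. The largest eigenvalue, 3.8478, is at most the vertex count 8.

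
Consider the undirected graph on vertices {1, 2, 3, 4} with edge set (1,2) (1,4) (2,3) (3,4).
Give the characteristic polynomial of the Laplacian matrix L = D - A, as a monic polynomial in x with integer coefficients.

x^4 - 8x^3 + 20x^2 - 16x

Each diagonal entry of L is the vertex degree and each off-diagonal entry is -1 where an edge is present, 0 otherwise; in the order [1, 2, 3, 4] the diagonal is [2, 2, 2, 2]. The eigenvalues of L are [0, 2, 2, 4]; the characteristic polynomial is the product of (x - lambda_i), which multiplies out to x^4 - 8x^3 + 20x^2 - 16x. The constant term is 0 because L is singular (the all-ones vector lies in its kernel). The largest eigenvalue, 4, is at most the vertex count 4. There is one zero in the spectrum, matching the 1 component.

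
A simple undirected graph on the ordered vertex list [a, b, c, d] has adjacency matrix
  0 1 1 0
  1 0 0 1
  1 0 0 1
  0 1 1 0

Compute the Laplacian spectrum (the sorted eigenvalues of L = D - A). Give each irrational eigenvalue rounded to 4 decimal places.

Each diagonal entry of L is the vertex degree and each off-diagonal entry is -1 where an edge is present, 0 otherwise; in the order [a, b, c, d] the diagonal is [2, 2, 2, 2]. L is symmetric positive semidefinite, so every eigenvalue is real and nonnegative. The single zero eigenvalue shows the graph is connected. There is one zero in the spectrum, matching the 1 component.

[0, 2, 2, 4]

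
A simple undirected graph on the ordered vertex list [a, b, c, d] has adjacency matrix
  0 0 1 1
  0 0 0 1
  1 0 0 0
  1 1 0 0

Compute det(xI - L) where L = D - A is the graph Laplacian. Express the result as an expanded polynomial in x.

x^4 - 6x^3 + 10x^2 - 4x

Reading degrees in the order [a, b, c, d] gives [2, 1, 1, 2]; set D = diag(2, 1, 1, 2) and form L = D - A. Computing det(xI - L) by cofactor expansion (or equivalently via sum-over-permutations) gives x^4 - 6x^3 + 10x^2 - 4x. The constant term is 0 because L is singular (the all-ones vector lies in its kernel). There is one zero in the spectrum, matching the 1 component.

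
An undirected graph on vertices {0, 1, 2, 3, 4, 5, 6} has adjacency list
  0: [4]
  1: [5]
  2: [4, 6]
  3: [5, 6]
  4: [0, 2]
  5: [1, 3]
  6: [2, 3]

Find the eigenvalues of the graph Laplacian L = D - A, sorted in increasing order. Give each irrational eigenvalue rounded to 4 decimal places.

[0, 0.1981, 0.7530, 1.5550, 2.4450, 3.2470, 3.8019]

Each diagonal entry of L is the vertex degree and each off-diagonal entry is -1 where an edge is present, 0 otherwise; in the order [0, 1, 2, 3, 4, 5, 6] the diagonal is [1, 1, 2, 2, 2, 2, 2]. The multiplicity of 0 as a Laplacian eigenvalue equals the number of connected components. By the matrix-tree theorem the graph has (1/7) * product of the nonzero eigenvalues = 1 spanning tree.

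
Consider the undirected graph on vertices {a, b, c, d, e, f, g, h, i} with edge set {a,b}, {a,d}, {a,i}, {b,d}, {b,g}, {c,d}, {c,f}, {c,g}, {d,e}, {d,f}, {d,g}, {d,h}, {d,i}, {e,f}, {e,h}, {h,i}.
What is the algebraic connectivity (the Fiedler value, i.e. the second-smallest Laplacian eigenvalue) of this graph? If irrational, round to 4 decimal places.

With the vertex order [a, b, c, d, e, f, g, h, i], the degrees are [3, 3, 3, 8, 3, 3, 3, 3, 3], giving D = diag(3, 3, 3, 8, 3, 3, 3, 3, 3) and L = D - A. The smallest Laplacian eigenvalue is always 0. The next one, lambda_2 = 1.5858, measures how hard the graph is to disconnect: larger values mean better connectivity. There is one zero in the spectrum, matching the 1 component. The eigenvalues sum to 32, which equals trace(L) = 2|E|.

1.5858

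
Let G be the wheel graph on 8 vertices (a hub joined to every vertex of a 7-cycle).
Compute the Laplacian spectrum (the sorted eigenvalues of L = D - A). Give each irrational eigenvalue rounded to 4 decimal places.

The graph has 8 vertices and degree multiset [7, 3, 3, 3, 3, 3, 3, 3]; D is the diagonal matrix of degrees and L = D - A. The multiplicity of 0 as a Laplacian eigenvalue equals the number of connected components. The single zero eigenvalue shows the graph is connected. By the matrix-tree theorem the graph has (1/8) * product of the nonzero eigenvalues = 841 spanning trees.

[0, 1.7530, 1.7530, 3.4450, 3.4450, 4.8019, 4.8019, 8]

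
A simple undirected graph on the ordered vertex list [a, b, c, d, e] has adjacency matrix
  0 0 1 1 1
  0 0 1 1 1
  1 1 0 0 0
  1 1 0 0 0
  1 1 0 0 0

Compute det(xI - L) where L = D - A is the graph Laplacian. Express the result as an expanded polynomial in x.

Reading degrees in the order [a, b, c, d, e] gives [3, 3, 2, 2, 2]; set D = diag(3, 3, 2, 2, 2) and form L = D - A. L has integer entries, so p(x) = det(xI - L) has integer coefficients. Expanding the determinant yields x^5 - 12x^4 + 51x^3 - 92x^2 + 60x. The constant term is 0 because L is singular (the all-ones vector lies in its kernel). There is one zero in the spectrum, matching the 1 component. The largest eigenvalue, 5, is at most the vertex count 5.

x^5 - 12x^4 + 51x^3 - 92x^2 + 60x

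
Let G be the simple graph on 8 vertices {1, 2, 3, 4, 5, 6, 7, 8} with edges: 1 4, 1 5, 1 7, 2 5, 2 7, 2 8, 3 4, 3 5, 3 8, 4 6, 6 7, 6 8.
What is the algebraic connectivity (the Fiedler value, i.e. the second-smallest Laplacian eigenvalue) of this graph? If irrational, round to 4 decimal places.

2

Reading degrees in the order [1, 2, 3, 4, 5, 6, 7, 8] gives [3, 3, 3, 3, 3, 3, 3, 3]; set D = diag(3, 3, 3, 3, 3, 3, 3, 3) and form L = D - A. The sorted Laplacian eigenvalues are [0, 2, 2, 2, 4, 4, 4, 6]; the algebraic connectivity is the second entry, 2. There is one zero in the spectrum, matching the 1 component. By the matrix-tree theorem the graph has (1/8) * product of the nonzero eigenvalues = 384 spanning trees.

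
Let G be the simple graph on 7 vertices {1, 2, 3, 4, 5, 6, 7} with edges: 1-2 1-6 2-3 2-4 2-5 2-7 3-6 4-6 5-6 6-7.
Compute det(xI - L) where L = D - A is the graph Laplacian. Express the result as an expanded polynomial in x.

x^7 - 20x^6 + 155x^5 - 600x^4 + 1240x^3 - 1312x^2 + 560x

Reading degrees in the order [1, 2, 3, 4, 5, 6, 7] gives [2, 5, 2, 2, 2, 5, 2]; set D = diag(2, 5, 2, 2, 2, 5, 2) and form L = D - A. Computing det(xI - L) by cofactor expansion (or equivalently via sum-over-permutations) gives x^7 - 20x^6 + 155x^5 - 600x^4 + 1240x^3 - 1312x^2 + 560x. The constant term is 0 because L is singular (the all-ones vector lies in its kernel). The eigenvalues sum to 20, which equals trace(L) = 2|E|.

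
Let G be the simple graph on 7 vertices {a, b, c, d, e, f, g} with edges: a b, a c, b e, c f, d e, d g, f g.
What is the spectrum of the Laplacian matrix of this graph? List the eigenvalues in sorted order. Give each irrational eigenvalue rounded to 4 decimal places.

Each diagonal entry of L is the vertex degree and each off-diagonal entry is -1 where an edge is present, 0 otherwise; in the order [a, b, c, d, e, f, g] the diagonal is [2, 2, 2, 2, 2, 2, 2]. Diagonalising L (or applying a numerical eigensolver to the 7x7 matrix) gives the spectrum above. There is one zero in the spectrum, matching the 1 component.

[0, 0.7530, 0.7530, 2.4450, 2.4450, 3.8019, 3.8019]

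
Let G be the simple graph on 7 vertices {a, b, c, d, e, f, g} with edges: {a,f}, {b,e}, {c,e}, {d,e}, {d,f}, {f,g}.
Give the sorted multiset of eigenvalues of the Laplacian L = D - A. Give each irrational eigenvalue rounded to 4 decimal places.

[0, 0.2679, 1, 1, 1.5858, 3.7321, 4.4142]

Reading degrees in the order [a, b, c, d, e, f, g] gives [1, 1, 1, 2, 3, 3, 1]; set D = diag(1, 1, 1, 2, 3, 3, 1) and form L = D - A. Since every row of L sums to 0, the all-ones vector is in the kernel and 0 is an eigenvalue. The single zero eigenvalue shows the graph is connected. By the matrix-tree theorem the graph has (1/7) * product of the nonzero eigenvalues = 1 spanning tree. The largest eigenvalue, 4.4142, is at most the vertex count 7.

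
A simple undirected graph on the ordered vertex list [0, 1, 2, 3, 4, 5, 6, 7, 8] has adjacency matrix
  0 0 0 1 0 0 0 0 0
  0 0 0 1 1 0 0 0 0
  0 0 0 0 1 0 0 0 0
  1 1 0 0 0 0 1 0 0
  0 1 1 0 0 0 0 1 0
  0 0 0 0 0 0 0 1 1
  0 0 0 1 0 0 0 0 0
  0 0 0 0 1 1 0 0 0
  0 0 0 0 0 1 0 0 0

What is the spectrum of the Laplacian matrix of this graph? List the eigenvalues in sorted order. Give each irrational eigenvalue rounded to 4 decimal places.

[0, 0.1658, 0.4679, 1, 1.3434, 1.6527, 3, 3.8794, 4.4909]

Each diagonal entry of L is the vertex degree and each off-diagonal entry is -1 where an edge is present, 0 otherwise; in the order [0, 1, 2, 3, 4, 5, 6, 7, 8] the diagonal is [1, 2, 1, 3, 3, 2, 1, 2, 1]. The multiplicity of 0 as a Laplacian eigenvalue equals the number of connected components. By the matrix-tree theorem the graph has (1/9) * product of the nonzero eigenvalues = 1 spanning tree.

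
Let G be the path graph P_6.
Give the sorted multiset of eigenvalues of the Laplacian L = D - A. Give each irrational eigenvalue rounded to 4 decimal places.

[0, 0.2679, 1, 2, 3, 3.7321]

The graph has 6 vertices and degree multiset [2, 2, 2, 2, 1, 1]; D is the diagonal matrix of degrees and L = D - A. The multiplicity of 0 as a Laplacian eigenvalue equals the number of connected components. There is one zero in the spectrum, matching the 1 component.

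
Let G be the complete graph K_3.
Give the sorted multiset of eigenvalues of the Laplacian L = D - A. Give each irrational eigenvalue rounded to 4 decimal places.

[0, 3, 3]

The graph has 3 vertices and degree multiset [2, 2, 2]; D is the diagonal matrix of degrees and L = D - A. Since every row of L sums to 0, the all-ones vector is in the kernel and 0 is an eigenvalue. The single zero eigenvalue shows the graph is connected. By the matrix-tree theorem the graph has (1/3) * product of the nonzero eigenvalues = 3 spanning trees.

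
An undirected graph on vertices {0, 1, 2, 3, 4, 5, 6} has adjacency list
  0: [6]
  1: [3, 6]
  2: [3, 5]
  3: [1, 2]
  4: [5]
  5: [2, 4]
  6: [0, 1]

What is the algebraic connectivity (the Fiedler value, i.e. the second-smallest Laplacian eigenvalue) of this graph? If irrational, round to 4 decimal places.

0.1981

With the vertex order [0, 1, 2, 3, 4, 5, 6], the degrees are [1, 2, 2, 2, 1, 2, 2], giving D = diag(1, 2, 2, 2, 1, 2, 2) and L = D - A. The smallest Laplacian eigenvalue is always 0. The next one, lambda_2 = 0.1981, measures how hard the graph is to disconnect: larger values mean better connectivity. There is one zero in the spectrum, matching the 1 component.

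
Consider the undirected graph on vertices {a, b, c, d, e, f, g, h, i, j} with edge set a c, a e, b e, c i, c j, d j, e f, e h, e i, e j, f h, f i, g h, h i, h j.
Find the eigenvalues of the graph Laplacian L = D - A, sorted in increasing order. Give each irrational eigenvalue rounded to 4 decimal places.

[0, 0.7406, 0.8023, 1.0886, 1.8300, 3.0295, 4.0607, 4.7940, 6.3768, 7.2774]

With the vertex order [a, b, c, d, e, f, g, h, i, j], the degrees are [2, 1, 3, 1, 6, 3, 1, 5, 4, 4], giving D = diag(2, 1, 3, 1, 6, 3, 1, 5, 4, 4) and L = D - A. Since every row of L sums to 0, the all-ones vector is in the kernel and 0 is an eigenvalue. The single zero eigenvalue shows the graph is connected. The largest eigenvalue, 7.2774, is at most the vertex count 10.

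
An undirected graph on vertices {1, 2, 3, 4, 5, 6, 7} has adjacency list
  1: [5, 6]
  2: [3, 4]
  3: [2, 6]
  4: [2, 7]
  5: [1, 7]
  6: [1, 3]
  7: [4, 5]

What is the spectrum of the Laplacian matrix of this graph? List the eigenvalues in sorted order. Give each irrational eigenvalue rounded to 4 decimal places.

Each diagonal entry of L is the vertex degree and each off-diagonal entry is -1 where an edge is present, 0 otherwise; in the order [1, 2, 3, 4, 5, 6, 7] the diagonal is [2, 2, 2, 2, 2, 2, 2]. L is symmetric positive semidefinite, so every eigenvalue is real and nonnegative. The single zero eigenvalue shows the graph is connected.

[0, 0.7530, 0.7530, 2.4450, 2.4450, 3.8019, 3.8019]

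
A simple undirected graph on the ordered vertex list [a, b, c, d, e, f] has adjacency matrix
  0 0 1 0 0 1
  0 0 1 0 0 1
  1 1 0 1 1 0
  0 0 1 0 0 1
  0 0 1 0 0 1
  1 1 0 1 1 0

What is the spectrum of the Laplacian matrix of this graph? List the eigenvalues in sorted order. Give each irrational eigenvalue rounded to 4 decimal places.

[0, 2, 2, 2, 4, 6]

Reading degrees in the order [a, b, c, d, e, f] gives [2, 2, 4, 2, 2, 4]; set D = diag(2, 2, 4, 2, 2, 4) and form L = D - A. L is symmetric positive semidefinite, so every eigenvalue is real and nonnegative. There is one zero in the spectrum, matching the 1 component.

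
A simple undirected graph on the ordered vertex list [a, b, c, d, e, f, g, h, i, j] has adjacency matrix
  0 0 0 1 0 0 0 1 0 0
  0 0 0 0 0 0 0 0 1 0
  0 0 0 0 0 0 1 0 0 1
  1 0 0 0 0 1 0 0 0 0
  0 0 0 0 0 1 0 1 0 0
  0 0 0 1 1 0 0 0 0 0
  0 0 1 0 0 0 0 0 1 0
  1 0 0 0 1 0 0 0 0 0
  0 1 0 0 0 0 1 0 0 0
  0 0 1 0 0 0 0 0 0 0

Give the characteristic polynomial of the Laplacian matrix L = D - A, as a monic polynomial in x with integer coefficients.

x^10 - 18x^9 + 136x^8 - 560x^7 + 1365x^6 - 2000x^5 + 1700x^4 - 750x^3 + 125x^2

With the vertex order [a, b, c, d, e, f, g, h, i, j], the degrees are [2, 1, 2, 2, 2, 2, 2, 2, 2, 1], giving D = diag(2, 1, 2, 2, 2, 2, 2, 2, 2, 1) and L = D - A. L has integer entries, so p(x) = det(xI - L) has integer coefficients. Expanding the determinant yields x^10 - 18x^9 + 136x^8 - 560x^7 + 1365x^6 - 2000x^5 + 1700x^4 - 750x^3 + 125x^2. The coefficient of x^9 equals -trace(L) = -18, matching the sum of degrees. There are 2 zeros in the spectrum, matching the 2 components. The largest eigenvalue, 3.6180, is at most the vertex count 10.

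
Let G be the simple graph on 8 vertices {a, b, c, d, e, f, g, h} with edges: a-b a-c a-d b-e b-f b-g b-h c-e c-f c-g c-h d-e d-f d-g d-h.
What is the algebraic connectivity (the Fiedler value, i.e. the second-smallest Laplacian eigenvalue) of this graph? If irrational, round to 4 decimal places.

With the vertex order [a, b, c, d, e, f, g, h], the degrees are [3, 5, 5, 5, 3, 3, 3, 3], giving D = diag(3, 5, 5, 5, 3, 3, 3, 3) and L = D - A. The smallest Laplacian eigenvalue is always 0. The next one, lambda_2 = 3, measures how hard the graph is to disconnect: larger values mean better connectivity. The largest eigenvalue, 8, is at most the vertex count 8.

3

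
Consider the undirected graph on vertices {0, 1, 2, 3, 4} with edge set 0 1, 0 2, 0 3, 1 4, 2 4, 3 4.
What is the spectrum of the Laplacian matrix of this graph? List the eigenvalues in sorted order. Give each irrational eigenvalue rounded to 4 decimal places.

[0, 2, 2, 3, 5]

Reading degrees in the order [0, 1, 2, 3, 4] gives [3, 2, 2, 2, 3]; set D = diag(3, 2, 2, 2, 3) and form L = D - A. The multiplicity of 0 as a Laplacian eigenvalue equals the number of connected components. The single zero eigenvalue shows the graph is connected. There is one zero in the spectrum, matching the 1 component. The eigenvalues sum to 12, which equals trace(L) = 2|E|.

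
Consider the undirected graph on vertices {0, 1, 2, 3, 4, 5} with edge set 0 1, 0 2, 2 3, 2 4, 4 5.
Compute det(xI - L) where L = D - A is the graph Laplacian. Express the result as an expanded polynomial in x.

Reading degrees in the order [0, 1, 2, 3, 4, 5] gives [2, 1, 3, 1, 2, 1]; set D = diag(2, 1, 3, 1, 2, 1) and form L = D - A. Computing det(xI - L) by cofactor expansion (or equivalently via sum-over-permutations) gives x^6 - 10x^5 + 35x^4 - 52x^3 + 31x^2 - 6x. Since p(0) = det(-L) = 0, x divides p(x). The largest eigenvalue, 4.3028, is at most the vertex count 6.

x^6 - 10x^5 + 35x^4 - 52x^3 + 31x^2 - 6x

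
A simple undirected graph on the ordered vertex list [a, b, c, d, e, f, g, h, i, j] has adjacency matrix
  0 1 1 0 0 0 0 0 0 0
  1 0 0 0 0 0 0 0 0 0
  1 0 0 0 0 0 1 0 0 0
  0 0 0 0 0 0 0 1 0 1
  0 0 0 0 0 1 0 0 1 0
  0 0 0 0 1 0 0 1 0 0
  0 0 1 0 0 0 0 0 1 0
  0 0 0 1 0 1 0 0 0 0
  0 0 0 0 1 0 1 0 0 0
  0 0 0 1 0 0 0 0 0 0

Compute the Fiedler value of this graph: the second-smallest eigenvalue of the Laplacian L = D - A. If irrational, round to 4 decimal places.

0.0979

With the vertex order [a, b, c, d, e, f, g, h, i, j], the degrees are [2, 1, 2, 2, 2, 2, 2, 2, 2, 1], giving D = diag(2, 1, 2, 2, 2, 2, 2, 2, 2, 1) and L = D - A. Computing the eigenvalues of L and sorting gives [0, 0.0979, 0.3820, 0.8244, 1.3820, 2, 2.6180, 3.1756, 3.6180, 3.9021]. The Fiedler value lambda_2 = 0.0979 is strictly positive, so the graph is connected.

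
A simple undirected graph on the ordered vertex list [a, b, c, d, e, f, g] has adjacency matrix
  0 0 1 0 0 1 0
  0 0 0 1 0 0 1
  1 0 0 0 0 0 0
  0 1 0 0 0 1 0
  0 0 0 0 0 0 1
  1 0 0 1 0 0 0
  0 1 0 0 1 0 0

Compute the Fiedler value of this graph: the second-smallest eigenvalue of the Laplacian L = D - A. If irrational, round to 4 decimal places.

Reading degrees in the order [a, b, c, d, e, f, g] gives [2, 2, 1, 2, 1, 2, 2]; set D = diag(2, 2, 1, 2, 1, 2, 2) and form L = D - A. The sorted Laplacian eigenvalues are [0, 0.1981, 0.7530, 1.5550, 2.4450, 3.2470, 3.8019]; the algebraic connectivity is the second entry, 0.1981. There is one zero in the spectrum, matching the 1 component.

0.1981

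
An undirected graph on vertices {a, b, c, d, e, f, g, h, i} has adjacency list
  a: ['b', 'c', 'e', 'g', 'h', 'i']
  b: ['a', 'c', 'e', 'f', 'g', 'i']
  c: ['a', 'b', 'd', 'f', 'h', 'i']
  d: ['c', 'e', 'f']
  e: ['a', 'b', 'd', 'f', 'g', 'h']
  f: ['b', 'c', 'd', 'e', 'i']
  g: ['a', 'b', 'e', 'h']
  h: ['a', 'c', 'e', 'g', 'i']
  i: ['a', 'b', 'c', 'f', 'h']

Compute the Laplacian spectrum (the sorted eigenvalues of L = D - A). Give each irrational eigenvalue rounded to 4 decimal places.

[0, 2.5352, 3.7918, 4.9250, 6, 6.3291, 6.6617, 7.4554, 8.3019]

Each diagonal entry of L is the vertex degree and each off-diagonal entry is -1 where an edge is present, 0 otherwise; in the order [a, b, c, d, e, f, g, h, i] the diagonal is [6, 6, 6, 3, 6, 5, 4, 5, 5]. Since every row of L sums to 0, the all-ones vector is in the kernel and 0 is an eigenvalue. The single zero eigenvalue shows the graph is connected. By the matrix-tree theorem the graph has (1/9) * product of the nonzero eigenvalues = 82364 spanning trees. The largest eigenvalue, 8.3019, is at most the vertex count 9.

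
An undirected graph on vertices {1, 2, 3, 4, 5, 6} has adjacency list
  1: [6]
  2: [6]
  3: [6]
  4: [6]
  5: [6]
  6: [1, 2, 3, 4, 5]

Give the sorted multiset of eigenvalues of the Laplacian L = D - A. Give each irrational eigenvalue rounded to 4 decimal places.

[0, 1, 1, 1, 1, 6]

Reading degrees in the order [1, 2, 3, 4, 5, 6] gives [1, 1, 1, 1, 1, 5]; set D = diag(1, 1, 1, 1, 1, 5) and form L = D - A. The multiplicity of 0 as a Laplacian eigenvalue equals the number of connected components. The largest eigenvalue, 6, is at most the vertex count 6.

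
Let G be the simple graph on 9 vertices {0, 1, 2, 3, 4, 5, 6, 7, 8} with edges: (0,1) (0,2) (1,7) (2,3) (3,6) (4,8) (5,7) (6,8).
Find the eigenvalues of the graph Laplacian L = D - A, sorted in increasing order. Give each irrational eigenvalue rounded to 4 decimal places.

[0, 0.1206, 0.4679, 1, 1.6527, 2.3473, 3, 3.5321, 3.8794]

Each diagonal entry of L is the vertex degree and each off-diagonal entry is -1 where an edge is present, 0 otherwise; in the order [0, 1, 2, 3, 4, 5, 6, 7, 8] the diagonal is [2, 2, 2, 2, 1, 1, 2, 2, 2]. L is symmetric positive semidefinite, so every eigenvalue is real and nonnegative. The single zero eigenvalue shows the graph is connected. The largest eigenvalue, 3.8794, is at most the vertex count 9.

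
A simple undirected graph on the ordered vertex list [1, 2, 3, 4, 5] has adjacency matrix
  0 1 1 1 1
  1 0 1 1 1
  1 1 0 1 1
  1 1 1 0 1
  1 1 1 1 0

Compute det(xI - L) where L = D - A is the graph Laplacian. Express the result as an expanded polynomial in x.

Each diagonal entry of L is the vertex degree and each off-diagonal entry is -1 where an edge is present, 0 otherwise; in the order [1, 2, 3, 4, 5] the diagonal is [4, 4, 4, 4, 4]. Computing det(xI - L) by cofactor expansion (or equivalently via sum-over-permutations) gives x^5 - 20x^4 + 150x^3 - 500x^2 + 625x. The constant term is 0 because L is singular (the all-ones vector lies in its kernel). By the matrix-tree theorem the graph has (1/5) * product of the nonzero eigenvalues = 125 spanning trees. The eigenvalues sum to 20, which equals trace(L) = 2|E|.

x^5 - 20x^4 + 150x^3 - 500x^2 + 625x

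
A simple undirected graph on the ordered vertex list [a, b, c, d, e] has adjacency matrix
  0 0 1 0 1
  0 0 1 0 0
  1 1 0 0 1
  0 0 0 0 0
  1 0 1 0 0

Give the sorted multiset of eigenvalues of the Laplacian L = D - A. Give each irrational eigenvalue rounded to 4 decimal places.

Reading degrees in the order [a, b, c, d, e] gives [2, 1, 3, 0, 2]; set D = diag(2, 1, 3, 0, 2) and form L = D - A. L is symmetric positive semidefinite, so every eigenvalue is real and nonnegative. The 2 zero eigenvalues correspond to the 2 connected components. There are 2 zeros in the spectrum, matching the 2 components. The eigenvalues sum to 8, which equals trace(L) = 2|E|.

[0, 0, 1, 3, 4]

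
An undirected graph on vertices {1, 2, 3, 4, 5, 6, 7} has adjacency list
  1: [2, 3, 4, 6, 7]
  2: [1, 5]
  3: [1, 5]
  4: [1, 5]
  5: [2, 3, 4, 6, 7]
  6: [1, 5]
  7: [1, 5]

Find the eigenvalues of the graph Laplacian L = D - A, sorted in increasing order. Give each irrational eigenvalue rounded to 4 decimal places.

Reading degrees in the order [1, 2, 3, 4, 5, 6, 7] gives [5, 2, 2, 2, 5, 2, 2]; set D = diag(5, 2, 2, 2, 5, 2, 2) and form L = D - A. The multiplicity of 0 as a Laplacian eigenvalue equals the number of connected components. The single zero eigenvalue shows the graph is connected.

[0, 2, 2, 2, 2, 5, 7]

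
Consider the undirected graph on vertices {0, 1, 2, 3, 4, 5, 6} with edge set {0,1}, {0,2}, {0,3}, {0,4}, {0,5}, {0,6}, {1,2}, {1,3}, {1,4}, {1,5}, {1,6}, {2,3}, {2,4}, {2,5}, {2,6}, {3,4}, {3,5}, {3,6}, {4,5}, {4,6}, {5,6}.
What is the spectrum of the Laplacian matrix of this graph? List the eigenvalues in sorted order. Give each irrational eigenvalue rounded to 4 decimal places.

Reading degrees in the order [0, 1, 2, 3, 4, 5, 6] gives [6, 6, 6, 6, 6, 6, 6]; set D = diag(6, 6, 6, 6, 6, 6, 6) and form L = D - A. L is symmetric positive semidefinite, so every eigenvalue is real and nonnegative.

[0, 7, 7, 7, 7, 7, 7]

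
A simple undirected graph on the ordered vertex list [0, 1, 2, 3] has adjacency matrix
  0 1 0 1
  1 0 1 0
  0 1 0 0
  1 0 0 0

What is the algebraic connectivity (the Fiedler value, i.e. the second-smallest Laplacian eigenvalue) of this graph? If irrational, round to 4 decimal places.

0.5858

Reading degrees in the order [0, 1, 2, 3] gives [2, 2, 1, 1]; set D = diag(2, 2, 1, 1) and form L = D - A. Computing the eigenvalues of L and sorting gives [0, 0.5858, 2, 3.4142]. The Fiedler value lambda_2 = 0.5858 is strictly positive, so the graph is connected. The largest eigenvalue, 3.4142, is at most the vertex count 4.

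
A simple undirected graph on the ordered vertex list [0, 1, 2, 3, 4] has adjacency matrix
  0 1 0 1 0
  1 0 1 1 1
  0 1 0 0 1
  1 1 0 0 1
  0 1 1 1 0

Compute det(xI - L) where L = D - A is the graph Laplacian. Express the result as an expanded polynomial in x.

Each diagonal entry of L is the vertex degree and each off-diagonal entry is -1 where an edge is present, 0 otherwise; in the order [0, 1, 2, 3, 4] the diagonal is [2, 4, 2, 3, 3]. L has integer entries, so p(x) = det(xI - L) has integer coefficients. Expanding the determinant yields x^5 - 14x^4 + 70x^3 - 146x^2 + 105x. The constant term is 0 because L is singular (the all-ones vector lies in its kernel).

x^5 - 14x^4 + 70x^3 - 146x^2 + 105x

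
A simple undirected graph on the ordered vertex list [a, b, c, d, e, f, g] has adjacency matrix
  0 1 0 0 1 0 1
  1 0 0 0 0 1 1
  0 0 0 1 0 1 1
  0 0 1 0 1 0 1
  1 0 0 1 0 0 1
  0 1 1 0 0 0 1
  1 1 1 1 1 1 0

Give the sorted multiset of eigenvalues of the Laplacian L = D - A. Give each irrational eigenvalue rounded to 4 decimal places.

[0, 2, 2, 4, 4, 5, 7]

Each diagonal entry of L is the vertex degree and each off-diagonal entry is -1 where an edge is present, 0 otherwise; in the order [a, b, c, d, e, f, g] the diagonal is [3, 3, 3, 3, 3, 3, 6]. L is symmetric positive semidefinite, so every eigenvalue is real and nonnegative. By the matrix-tree theorem the graph has (1/7) * product of the nonzero eigenvalues = 320 spanning trees.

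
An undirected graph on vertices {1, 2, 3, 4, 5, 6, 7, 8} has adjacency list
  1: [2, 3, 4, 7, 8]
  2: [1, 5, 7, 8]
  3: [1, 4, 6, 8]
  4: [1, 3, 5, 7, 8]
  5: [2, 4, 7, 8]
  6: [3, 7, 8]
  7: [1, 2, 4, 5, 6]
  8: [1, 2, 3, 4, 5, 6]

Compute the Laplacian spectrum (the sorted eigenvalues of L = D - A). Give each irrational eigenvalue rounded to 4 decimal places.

[0, 2.5730, 3.6415, 4.3820, 5, 6.1514, 6.6180, 7.6341]

Each diagonal entry of L is the vertex degree and each off-diagonal entry is -1 where an edge is present, 0 otherwise; in the order [1, 2, 3, 4, 5, 6, 7, 8] the diagonal is [5, 4, 4, 5, 4, 3, 5, 6]. The multiplicity of 0 as a Laplacian eigenvalue equals the number of connected components. There is one zero in the spectrum, matching the 1 component.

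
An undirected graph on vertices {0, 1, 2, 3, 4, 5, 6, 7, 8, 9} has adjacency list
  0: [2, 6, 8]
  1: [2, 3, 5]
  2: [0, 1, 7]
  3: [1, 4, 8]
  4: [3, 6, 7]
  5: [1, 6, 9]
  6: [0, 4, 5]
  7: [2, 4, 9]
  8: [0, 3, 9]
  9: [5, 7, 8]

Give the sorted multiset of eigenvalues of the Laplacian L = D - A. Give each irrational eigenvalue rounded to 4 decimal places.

[0, 2, 2, 2, 2, 2, 5, 5, 5, 5]

Reading degrees in the order [0, 1, 2, 3, 4, 5, 6, 7, 8, 9] gives [3, 3, 3, 3, 3, 3, 3, 3, 3, 3]; set D = diag(3, 3, 3, 3, 3, 3, 3, 3, 3, 3) and form L = D - A. Diagonalising L (or applying a numerical eigensolver to the 10x10 matrix) gives the spectrum above. There is one zero in the spectrum, matching the 1 component.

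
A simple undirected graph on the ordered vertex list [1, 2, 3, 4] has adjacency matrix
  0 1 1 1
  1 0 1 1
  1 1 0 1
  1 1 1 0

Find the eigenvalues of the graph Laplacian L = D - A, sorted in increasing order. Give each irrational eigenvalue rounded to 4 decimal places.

[0, 4, 4, 4]

With the vertex order [1, 2, 3, 4], the degrees are [3, 3, 3, 3], giving D = diag(3, 3, 3, 3) and L = D - A. Since every row of L sums to 0, the all-ones vector is in the kernel and 0 is an eigenvalue. The single zero eigenvalue shows the graph is connected. There is one zero in the spectrum, matching the 1 component. The eigenvalues sum to 12, which equals trace(L) = 2|E|.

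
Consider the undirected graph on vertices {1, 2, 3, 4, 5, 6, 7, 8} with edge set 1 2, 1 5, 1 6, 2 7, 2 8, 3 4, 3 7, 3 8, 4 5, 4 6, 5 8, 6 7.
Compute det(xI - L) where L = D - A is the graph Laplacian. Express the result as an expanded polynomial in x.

Reading degrees in the order [1, 2, 3, 4, 5, 6, 7, 8] gives [3, 3, 3, 3, 3, 3, 3, 3]; set D = diag(3, 3, 3, 3, 3, 3, 3, 3) and form L = D - A. Computing det(xI - L) by cofactor expansion (or equivalently via sum-over-permutations) gives x^8 - 24x^7 + 240x^6 - 1296x^5 + 4080x^4 - 7488x^3 + 7424x^2 - 3072x. Since p(0) = det(-L) = 0, x divides p(x). The largest eigenvalue, 6, is at most the vertex count 8.

x^8 - 24x^7 + 240x^6 - 1296x^5 + 4080x^4 - 7488x^3 + 7424x^2 - 3072x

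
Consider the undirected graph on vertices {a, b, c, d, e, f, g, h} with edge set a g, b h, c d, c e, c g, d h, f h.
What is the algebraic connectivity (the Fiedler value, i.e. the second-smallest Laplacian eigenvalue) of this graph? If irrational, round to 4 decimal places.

Each diagonal entry of L is the vertex degree and each off-diagonal entry is -1 where an edge is present, 0 otherwise; in the order [a, b, c, d, e, f, g, h] the diagonal is [1, 1, 3, 2, 1, 1, 2, 3]. The sorted Laplacian eigenvalues are [0, 0.2137, 0.6177, 1, 1.4977, 2.3537, 3.8408, 4.4763]; the algebraic connectivity is the second entry, 0.2137.

0.2137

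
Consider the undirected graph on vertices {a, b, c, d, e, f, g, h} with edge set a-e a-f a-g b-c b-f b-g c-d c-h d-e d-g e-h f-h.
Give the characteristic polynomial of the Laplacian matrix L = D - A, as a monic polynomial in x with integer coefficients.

x^8 - 24x^7 + 240x^6 - 1296x^5 + 4080x^4 - 7488x^3 + 7424x^2 - 3072x

With the vertex order [a, b, c, d, e, f, g, h], the degrees are [3, 3, 3, 3, 3, 3, 3, 3], giving D = diag(3, 3, 3, 3, 3, 3, 3, 3) and L = D - A. The eigenvalues of L are [0, 2, 2, 2, 4, 4, 4, 6]; the characteristic polynomial is the product of (x - lambda_i), which multiplies out to x^8 - 24x^7 + 240x^6 - 1296x^5 + 4080x^4 - 7488x^3 + 7424x^2 - 3072x. The constant term is 0 because L is singular (the all-ones vector lies in its kernel). The eigenvalues sum to 24, which equals trace(L) = 2|E|.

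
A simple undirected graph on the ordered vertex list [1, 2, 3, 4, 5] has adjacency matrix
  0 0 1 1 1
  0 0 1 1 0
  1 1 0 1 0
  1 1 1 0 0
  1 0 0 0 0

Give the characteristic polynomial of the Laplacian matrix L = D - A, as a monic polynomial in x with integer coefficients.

With the vertex order [1, 2, 3, 4, 5], the degrees are [3, 2, 3, 3, 1], giving D = diag(3, 2, 3, 3, 1) and L = D - A. L has integer entries, so p(x) = det(xI - L) has integer coefficients. Expanding the determinant yields x^5 - 12x^4 + 50x^3 - 82x^2 + 40x. The coefficient of x^4 equals -trace(L) = -12, matching the sum of degrees. There is one zero in the spectrum, matching the 1 component. The eigenvalues sum to 12, which equals trace(L) = 2|E|.

x^5 - 12x^4 + 50x^3 - 82x^2 + 40x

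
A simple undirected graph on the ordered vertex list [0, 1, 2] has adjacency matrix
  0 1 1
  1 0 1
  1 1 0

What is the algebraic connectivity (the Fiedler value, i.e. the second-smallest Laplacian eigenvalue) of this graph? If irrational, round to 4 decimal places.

Reading degrees in the order [0, 1, 2] gives [2, 2, 2]; set D = diag(2, 2, 2) and form L = D - A. The smallest Laplacian eigenvalue is always 0. The next one, lambda_2 = 3, measures how hard the graph is to disconnect: larger values mean better connectivity. The eigenvalues sum to 6, which equals trace(L) = 2|E|.

3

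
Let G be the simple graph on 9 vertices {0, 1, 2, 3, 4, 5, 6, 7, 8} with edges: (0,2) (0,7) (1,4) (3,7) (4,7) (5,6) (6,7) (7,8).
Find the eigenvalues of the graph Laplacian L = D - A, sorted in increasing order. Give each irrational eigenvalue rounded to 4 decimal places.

[0, 0.3820, 0.3820, 0.6711, 1, 2.1814, 2.6180, 2.6180, 6.1474]

Each diagonal entry of L is the vertex degree and each off-diagonal entry is -1 where an edge is present, 0 otherwise; in the order [0, 1, 2, 3, 4, 5, 6, 7, 8] the diagonal is [2, 1, 1, 1, 2, 1, 2, 5, 1]. Diagonalising L (or applying a numerical eigensolver to the 9x9 matrix) gives the spectrum above. The largest eigenvalue, 6.1474, is at most the vertex count 9. The eigenvalues sum to 16, which equals trace(L) = 2|E|.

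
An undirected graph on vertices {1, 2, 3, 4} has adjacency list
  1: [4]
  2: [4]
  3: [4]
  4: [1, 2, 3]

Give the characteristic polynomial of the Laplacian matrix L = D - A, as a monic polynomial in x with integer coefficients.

x^4 - 6x^3 + 9x^2 - 4x

With the vertex order [1, 2, 3, 4], the degrees are [1, 1, 1, 3], giving D = diag(1, 1, 1, 3) and L = D - A. The eigenvalues of L are [0, 1, 1, 4]; the characteristic polynomial is the product of (x - lambda_i), which multiplies out to x^4 - 6x^3 + 9x^2 - 4x. The coefficient of x^3 equals -trace(L) = -6, matching the sum of degrees. The largest eigenvalue, 4, is at most the vertex count 4.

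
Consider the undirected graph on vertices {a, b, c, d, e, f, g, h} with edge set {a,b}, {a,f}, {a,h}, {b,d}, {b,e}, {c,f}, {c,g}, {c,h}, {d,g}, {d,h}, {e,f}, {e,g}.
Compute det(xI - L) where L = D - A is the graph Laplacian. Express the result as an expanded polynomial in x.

Each diagonal entry of L is the vertex degree and each off-diagonal entry is -1 where an edge is present, 0 otherwise; in the order [a, b, c, d, e, f, g, h] the diagonal is [3, 3, 3, 3, 3, 3, 3, 3]. The eigenvalues of L are [0, 2, 2, 2, 4, 4, 4, 6]; the characteristic polynomial is the product of (x - lambda_i), which multiplies out to x^8 - 24x^7 + 240x^6 - 1296x^5 + 4080x^4 - 7488x^3 + 7424x^2 - 3072x. The coefficient of x^7 equals -trace(L) = -24, matching the sum of degrees. By the matrix-tree theorem the graph has (1/8) * product of the nonzero eigenvalues = 384 spanning trees.

x^8 - 24x^7 + 240x^6 - 1296x^5 + 4080x^4 - 7488x^3 + 7424x^2 - 3072x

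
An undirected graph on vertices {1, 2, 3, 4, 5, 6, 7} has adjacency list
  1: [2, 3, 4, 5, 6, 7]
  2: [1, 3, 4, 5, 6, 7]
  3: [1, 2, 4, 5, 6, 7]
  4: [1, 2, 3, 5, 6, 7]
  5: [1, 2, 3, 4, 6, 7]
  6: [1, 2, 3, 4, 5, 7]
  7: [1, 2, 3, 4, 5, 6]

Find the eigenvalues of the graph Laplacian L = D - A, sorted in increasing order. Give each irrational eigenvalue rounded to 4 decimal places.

Reading degrees in the order [1, 2, 3, 4, 5, 6, 7] gives [6, 6, 6, 6, 6, 6, 6]; set D = diag(6, 6, 6, 6, 6, 6, 6) and form L = D - A. The multiplicity of 0 as a Laplacian eigenvalue equals the number of connected components. The single zero eigenvalue shows the graph is connected. The eigenvalues sum to 42, which equals trace(L) = 2|E|.

[0, 7, 7, 7, 7, 7, 7]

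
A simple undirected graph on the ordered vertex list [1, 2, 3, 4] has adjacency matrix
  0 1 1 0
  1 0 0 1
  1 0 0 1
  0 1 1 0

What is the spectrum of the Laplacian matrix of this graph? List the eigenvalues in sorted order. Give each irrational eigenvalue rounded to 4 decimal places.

[0, 2, 2, 4]

With the vertex order [1, 2, 3, 4], the degrees are [2, 2, 2, 2], giving D = diag(2, 2, 2, 2) and L = D - A. L is symmetric positive semidefinite, so every eigenvalue is real and nonnegative. The single zero eigenvalue shows the graph is connected. By the matrix-tree theorem the graph has (1/4) * product of the nonzero eigenvalues = 4 spanning trees.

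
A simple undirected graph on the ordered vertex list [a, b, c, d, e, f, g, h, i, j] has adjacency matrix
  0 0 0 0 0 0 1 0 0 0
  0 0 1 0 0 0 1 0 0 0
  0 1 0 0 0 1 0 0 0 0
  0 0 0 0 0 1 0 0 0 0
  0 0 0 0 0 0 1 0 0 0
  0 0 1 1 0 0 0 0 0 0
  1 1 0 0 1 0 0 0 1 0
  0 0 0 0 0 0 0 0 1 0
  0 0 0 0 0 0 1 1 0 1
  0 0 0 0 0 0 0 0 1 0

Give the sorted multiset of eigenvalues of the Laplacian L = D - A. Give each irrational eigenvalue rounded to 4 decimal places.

[0, 0.1592, 0.4563, 1, 1, 1, 2.2121, 3.2583, 3.5836, 5.3305]

With the vertex order [a, b, c, d, e, f, g, h, i, j], the degrees are [1, 2, 2, 1, 1, 2, 4, 1, 3, 1], giving D = diag(1, 2, 2, 1, 1, 2, 4, 1, 3, 1) and L = D - A. L is symmetric positive semidefinite, so every eigenvalue is real and nonnegative. The single zero eigenvalue shows the graph is connected. The largest eigenvalue, 5.3305, is at most the vertex count 10.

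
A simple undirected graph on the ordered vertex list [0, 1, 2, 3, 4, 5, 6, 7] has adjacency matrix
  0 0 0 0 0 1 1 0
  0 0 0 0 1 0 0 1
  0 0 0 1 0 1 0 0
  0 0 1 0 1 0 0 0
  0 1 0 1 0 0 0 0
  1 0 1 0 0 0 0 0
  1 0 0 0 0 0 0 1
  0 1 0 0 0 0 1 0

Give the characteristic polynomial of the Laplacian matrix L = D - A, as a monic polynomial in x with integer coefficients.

Each diagonal entry of L is the vertex degree and each off-diagonal entry is -1 where an edge is present, 0 otherwise; in the order [0, 1, 2, 3, 4, 5, 6, 7] the diagonal is [2, 2, 2, 2, 2, 2, 2, 2]. L has integer entries, so p(x) = det(xI - L) has integer coefficients. Expanding the determinant yields x^8 - 16x^7 + 104x^6 - 352x^5 + 660x^4 - 672x^3 + 336x^2 - 64x. The coefficient of x^7 equals -trace(L) = -16, matching the sum of degrees. The eigenvalues sum to 16, which equals trace(L) = 2|E|. The largest eigenvalue, 4, is at most the vertex count 8.

x^8 - 16x^7 + 104x^6 - 352x^5 + 660x^4 - 672x^3 + 336x^2 - 64x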